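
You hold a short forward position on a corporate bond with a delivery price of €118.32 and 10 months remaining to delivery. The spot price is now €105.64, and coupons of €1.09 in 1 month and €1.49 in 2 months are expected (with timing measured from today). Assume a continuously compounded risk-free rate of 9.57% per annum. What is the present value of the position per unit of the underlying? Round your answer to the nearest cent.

€6.16

PV(remaining coupons) I = 1.09·e^(−0.0957·1/12) + 1.49·e^(−0.0957·2/12) = 2.5478
Current forward F = (S − I)·e^(rT) = (105.64 − 2.5478)·e^(0.0957·10/12) = 103.0922 × 1.083016 = 111.6505
Value (long) = (F − K)·e^(−rT) = (111.6505 − 118.32) × 0.923347 = -6.1583
Short position value = −(long value) = €6.16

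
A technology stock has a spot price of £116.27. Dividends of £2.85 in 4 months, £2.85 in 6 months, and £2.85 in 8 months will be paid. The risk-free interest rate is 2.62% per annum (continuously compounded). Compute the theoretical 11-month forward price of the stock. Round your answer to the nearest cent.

£110.45

PV(dividends) I = 2.85·e^(−0.0262·4/12) + 2.85·e^(−0.0262·6/12) + 2.85·e^(−0.0262·8/12)
I = 2.8252 + 2.8129 + 2.8007 = 8.4388
F = (S − I)·e^(rT) = (116.27 − 8.4388) · e^(0.0262·11/12)
= 107.8312 · e^0.024017 = 107.8312 × 1.024308 = £110.45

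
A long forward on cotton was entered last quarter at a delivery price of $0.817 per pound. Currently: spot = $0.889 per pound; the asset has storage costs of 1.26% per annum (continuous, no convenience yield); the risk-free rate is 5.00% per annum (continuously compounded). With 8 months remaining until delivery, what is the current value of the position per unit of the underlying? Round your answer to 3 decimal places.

Current fair forward for the remaining 8 months: F = S·e^((r + u)·T), (r + u) = 0.0500 + 0.0126 = 0.0626
F = 0.889 · e^(0.0626 × 8/12) = 0.889 × 1.042616 = 0.9269
Value of long forward = (F − K)·e^(−rT) = (0.9269 − 0.817) · e^(−0.0500·8/12)
= 0.1099 × 0.967216 = 0.106

$0.106 per pound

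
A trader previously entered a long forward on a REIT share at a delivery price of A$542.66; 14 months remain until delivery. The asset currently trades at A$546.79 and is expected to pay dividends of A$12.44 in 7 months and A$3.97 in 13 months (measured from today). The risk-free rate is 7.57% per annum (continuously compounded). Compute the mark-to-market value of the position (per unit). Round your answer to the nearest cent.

A$34.44

PV(remaining dividends) I = 12.44·e^(−0.0757·7/12) + 3.97·e^(−0.0757·13/12) = 15.5600
Current forward F = (S − I)·e^(rT) = (546.79 − 15.5600)·e^(0.0757·14/12) = 531.2300 × 1.092334 = 580.2806
Value (long) = (F − K)·e^(−rT) = (580.2806 − 542.66) × 0.915471 = 34.4406
Value = A$34.44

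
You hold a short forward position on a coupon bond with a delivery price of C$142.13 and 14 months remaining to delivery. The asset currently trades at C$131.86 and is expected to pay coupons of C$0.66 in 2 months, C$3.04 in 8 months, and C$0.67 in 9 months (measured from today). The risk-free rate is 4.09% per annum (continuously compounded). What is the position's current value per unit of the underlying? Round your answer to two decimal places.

C$7.91

PV(remaining coupons) I = 0.66·e^(−0.0409·2/12) + 3.04·e^(−0.0409·8/12) + 0.67·e^(−0.0409·9/12) = 4.2635
Current forward F = (S − I)·e^(rT) = (131.86 − 4.2635)·e^(0.0409·14/12) = 127.5965 × 1.048873 = 133.8325
Value (long) = (F − K)·e^(−rT) = (133.8325 − 142.13) × 0.953404 = -7.9109
Short position value = −(long value) = C$7.91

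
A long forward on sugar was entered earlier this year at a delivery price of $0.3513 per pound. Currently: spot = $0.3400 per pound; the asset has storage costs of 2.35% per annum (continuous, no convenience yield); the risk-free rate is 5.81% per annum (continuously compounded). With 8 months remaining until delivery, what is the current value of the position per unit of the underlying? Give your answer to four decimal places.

Current fair forward for the remaining 8 months: F = S·e^((r + u)·T), (r + u) = 0.0581 + 0.0235 = 0.0816
F = 0.3400 · e^(0.0816 × 8/12) = 0.3400 × 1.055907 = 0.3590
Value of long forward = (F − K)·e^(−rT) = (0.3590 − 0.3513) · e^(−0.0581·8/12)
= 0.0077 × 0.962007 = 0.0074

$0.0074 per pound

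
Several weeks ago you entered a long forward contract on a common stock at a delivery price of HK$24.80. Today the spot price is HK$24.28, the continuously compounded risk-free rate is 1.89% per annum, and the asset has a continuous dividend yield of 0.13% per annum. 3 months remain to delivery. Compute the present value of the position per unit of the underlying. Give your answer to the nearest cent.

Current fair forward for the remaining 3 months: F = S·e^((r − q)·T), (r − q) = 0.0189 − 0.0013 = 0.0176
F = 24.28 · e^(0.0176 × 3/12) = 24.28 × 1.004410 = 24.3871
Value of long forward = (F − K)·e^(−rT) = (24.3871 − 24.80) · e^(−0.0189·3/12)
= -0.4129 × 0.995286 = -0.41

-HK$0.41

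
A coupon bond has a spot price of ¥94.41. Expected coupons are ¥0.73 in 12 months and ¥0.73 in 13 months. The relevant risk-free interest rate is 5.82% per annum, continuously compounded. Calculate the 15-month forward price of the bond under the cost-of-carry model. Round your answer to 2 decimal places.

¥100.06

PV(coupons) I = 0.73·e^(−0.0582·12/12) + 0.73·e^(−0.0582·13/12)
I = 0.6887 + 0.6854 = 1.3741
F = (S − I)·e^(rT) = (94.41 − 1.3741) · e^(0.0582·15/12)
= 93.0359 · e^0.072750 = 93.0359 × 1.075462 = ¥100.06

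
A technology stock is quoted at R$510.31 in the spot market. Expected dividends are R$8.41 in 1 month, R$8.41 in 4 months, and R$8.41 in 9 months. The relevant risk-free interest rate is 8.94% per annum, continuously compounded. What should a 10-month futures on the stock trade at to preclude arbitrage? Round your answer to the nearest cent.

PV(dividends) I = 8.41·e^(−0.0894·1/12) + 8.41·e^(−0.0894·4/12) + 8.41·e^(−0.0894·9/12)
I = 8.3476 + 8.1631 + 7.8646 = 24.3753
F = (S − I)·e^(rT) = (510.31 − 24.3753) · e^(0.0894·10/12)
= 485.9347 · e^0.074500 = 485.9347 × 1.077345 = R$523.52

R$523.52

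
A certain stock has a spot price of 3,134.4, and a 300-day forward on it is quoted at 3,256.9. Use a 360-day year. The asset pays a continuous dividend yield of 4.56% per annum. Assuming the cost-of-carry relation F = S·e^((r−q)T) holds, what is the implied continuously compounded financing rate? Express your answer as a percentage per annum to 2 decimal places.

From F = S·e^((r−q)T): (r − q) = ln(F/S)/T
ln(3256.9/3134.4) = ln(1.039082) = 0.038338
(r − q) = 0.038338 / (300/360) = 0.046006
r = ln(F/S)/T + q = 0.046006 + 0.0456 = 0.091606
r = 9.16%

9.16%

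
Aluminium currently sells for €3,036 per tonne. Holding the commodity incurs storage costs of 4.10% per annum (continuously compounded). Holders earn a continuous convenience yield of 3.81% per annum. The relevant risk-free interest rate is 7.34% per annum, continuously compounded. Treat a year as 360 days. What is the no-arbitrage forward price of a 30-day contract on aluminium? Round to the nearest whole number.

€3,055 per tonne

Net carry = r + u − y = 0.0734 + 0.0410 − 0.0381 = 0.0763
F = S·e^((r+u−y)T) = 3036 · e^(0.0763 × 30/360) = 3036 · e^0.006358
= 3036 × 1.006378 = €3,055 per tonne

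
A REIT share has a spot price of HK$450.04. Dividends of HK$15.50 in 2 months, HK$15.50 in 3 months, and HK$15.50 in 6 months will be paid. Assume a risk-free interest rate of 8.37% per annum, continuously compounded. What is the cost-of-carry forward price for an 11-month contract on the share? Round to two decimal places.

PV(dividends) I = 15.50·e^(−0.0837·2/12) + 15.50·e^(−0.0837·3/12) + 15.50·e^(−0.0837·6/12)
I = 15.2853 + 15.1790 + 14.8647 = 45.3290
F = (S − I)·e^(rT) = (450.04 − 45.3290) · e^(0.0837·11/12)
= 404.7110 · e^0.076725 = 404.7110 × 1.079745 = HK$436.98

HK$436.98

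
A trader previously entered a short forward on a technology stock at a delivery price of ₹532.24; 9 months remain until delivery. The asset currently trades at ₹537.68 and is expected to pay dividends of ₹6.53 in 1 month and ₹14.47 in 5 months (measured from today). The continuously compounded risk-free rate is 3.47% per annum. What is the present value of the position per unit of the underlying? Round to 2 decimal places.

PV(remaining dividends) I = 6.53·e^(−0.0347·1/12) + 14.47·e^(−0.0347·5/12) = 20.7734
Current forward F = (S − I)·e^(rT) = (537.68 − 20.7734)·e^(0.0347·9/12) = 516.9066 × 1.026367 = 530.5359
Value (long) = (F − K)·e^(−rT) = (530.5359 − 532.24) × 0.974311 = -1.6603
Short position value = −(long value) = ₹1.66

₹1.66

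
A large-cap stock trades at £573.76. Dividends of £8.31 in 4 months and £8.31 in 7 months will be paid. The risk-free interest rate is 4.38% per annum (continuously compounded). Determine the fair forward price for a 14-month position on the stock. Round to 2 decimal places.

PV(dividends) I = 8.31·e^(−0.0438·4/12) + 8.31·e^(−0.0438·7/12)
I = 8.1896 + 8.1004 = 16.2900
F = (S − I)·e^(rT) = (573.76 − 16.2900) · e^(0.0438·14/12)
= 557.4700 · e^0.051100 = 557.4700 × 1.052428 = £586.70

£586.70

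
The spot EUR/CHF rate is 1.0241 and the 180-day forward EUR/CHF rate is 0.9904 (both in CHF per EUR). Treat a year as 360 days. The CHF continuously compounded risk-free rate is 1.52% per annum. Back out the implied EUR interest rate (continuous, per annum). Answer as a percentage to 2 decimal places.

F = S·e^((r_CHF − r_EUR)T) ⇒ r_EUR = r_CHF − ln(F/S)/T
ln(0.9904/1.0241) = -0.033461; /(180/360) = -0.066922
r_EUR = 0.0152 + 0.066922 = 0.082122
r_EUR = 8.21%

8.21%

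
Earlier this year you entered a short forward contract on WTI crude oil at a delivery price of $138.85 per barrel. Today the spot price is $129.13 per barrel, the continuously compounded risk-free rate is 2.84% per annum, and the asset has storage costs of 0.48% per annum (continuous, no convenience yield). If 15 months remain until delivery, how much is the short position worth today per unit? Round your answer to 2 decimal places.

Current fair forward for the remaining 15 months: F = S·e^((r + u)·T), (r + u) = 0.0284 + 0.0048 = 0.0332
F = 129.13 · e^(0.0332 × 15/12) = 129.13 × 1.042373 = 134.6016
Value of long forward = (F − K)·e^(−rT) = (134.6016 − 138.85) · e^(−0.0284·15/12)
= -4.2484 × 0.965123 = -4.10
Short position value = −(long value) = $4.10

$4.10 per barrel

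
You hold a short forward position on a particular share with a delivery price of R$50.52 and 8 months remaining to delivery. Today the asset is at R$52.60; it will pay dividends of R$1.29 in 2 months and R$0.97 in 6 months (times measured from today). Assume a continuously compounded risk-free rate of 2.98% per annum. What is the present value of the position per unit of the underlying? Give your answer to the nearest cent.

-R$0.83

PV(remaining dividends) I = 1.29·e^(−0.0298·2/12) + 0.97·e^(−0.0298·6/12) = 2.2393
Current forward F = (S − I)·e^(rT) = (52.60 − 2.2393)·e^(0.0298·8/12) = 50.3607 × 1.020065 = 51.3712
Value (long) = (F − K)·e^(−rT) = (51.3712 − 50.52) × 0.980329 = 0.8345
Short position value = −(long value) = -R$0.83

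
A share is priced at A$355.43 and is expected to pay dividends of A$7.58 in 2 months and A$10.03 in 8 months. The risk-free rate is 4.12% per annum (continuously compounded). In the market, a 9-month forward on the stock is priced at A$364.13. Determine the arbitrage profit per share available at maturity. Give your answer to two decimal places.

A$15.37 per share

PV(dividends) I = 7.58·e^(−0.0412·2/12) + 10.03·e^(−0.0412·8/12) = 17.2864
Fair forward F* = (S − I)·e^(rT) = (355.43 − 17.2864)·e^0.030900 = 338.1436 × 1.031382 = 348.7552
Market A$364.13 > fair 348.7552: forward overpriced → cash-and-carry (borrow at r, buy the stock and collect the dividends, short the forward).
Profit at T = |F_mkt − F*| = |364.13 − 348.7552| = A$15.37 per share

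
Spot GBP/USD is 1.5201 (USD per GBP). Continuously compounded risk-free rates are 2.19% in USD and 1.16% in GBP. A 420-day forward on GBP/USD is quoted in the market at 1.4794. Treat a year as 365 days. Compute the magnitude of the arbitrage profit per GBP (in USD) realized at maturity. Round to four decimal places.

Fair forward: F* = S·e^(carry·T), with carry = (r_USD − r_GBP) = 0.0219 − 0.0116 = 0.0103
F* = 1.5201 · e^(0.0103 × 420/365) = 1.5201 · e^0.011852 = 1.5201 × 1.011923 = 1.5382
Market 1.4794 < fair 1.5382: forward underpriced → reverse cash-and-carry (short spot, go long the forward).
At maturity, profit = |F_mkt − F*| = |1.4794 − 1.5382| = 0.0588 per GBP (in USD)

0.0588 per GBP (in USD)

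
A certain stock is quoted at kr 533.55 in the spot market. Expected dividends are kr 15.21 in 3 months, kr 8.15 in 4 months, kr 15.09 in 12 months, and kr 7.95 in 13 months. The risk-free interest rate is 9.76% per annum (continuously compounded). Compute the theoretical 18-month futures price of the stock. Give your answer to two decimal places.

kr 567.23

PV(dividends) I = 15.21·e^(−0.0976·3/12) + 8.15·e^(−0.0976·4/12) + 15.09·e^(−0.0976·12/12) + 7.95·e^(−0.0976·13/12)
I = 14.8434 + 7.8891 + 13.6868 + 7.1523 = 43.5716
F = (S − I)·e^(rT) = (533.55 − 43.5716) · e^(0.0976·18/12)
= 489.9784 · e^0.146400 = 489.9784 × 1.157659 = kr 567.23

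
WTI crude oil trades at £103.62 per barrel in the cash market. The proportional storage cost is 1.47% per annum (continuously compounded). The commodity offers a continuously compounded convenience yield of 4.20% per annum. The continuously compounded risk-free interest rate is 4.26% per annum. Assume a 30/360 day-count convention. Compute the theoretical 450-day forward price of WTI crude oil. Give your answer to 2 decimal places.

Net carry = r + u − y = 0.0426 + 0.0147 − 0.0420 = 0.0153
F = S·e^((r+u−y)T) = 103.62 · e^(0.0153 × 450/360) = 103.62 · e^0.019125
= 103.62 × 1.019309 = £105.62 per barrel

£105.62 per barrel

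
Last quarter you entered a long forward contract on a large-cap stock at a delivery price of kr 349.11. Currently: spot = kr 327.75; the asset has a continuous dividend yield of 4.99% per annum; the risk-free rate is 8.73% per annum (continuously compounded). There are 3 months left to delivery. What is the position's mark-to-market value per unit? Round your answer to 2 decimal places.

-kr 17.89

Current fair forward for the remaining 3 months: F = S·e^((r − q)·T), (r − q) = 0.0873 − 0.0499 = 0.0374
F = 327.75 · e^(0.0374 × 3/12) = 327.75 × 1.009394 = 330.8289
Value of long forward = (F − K)·e^(−rT) = (330.8289 − 349.11) · e^(−0.0873·3/12)
= -18.2811 × 0.978411 = -17.89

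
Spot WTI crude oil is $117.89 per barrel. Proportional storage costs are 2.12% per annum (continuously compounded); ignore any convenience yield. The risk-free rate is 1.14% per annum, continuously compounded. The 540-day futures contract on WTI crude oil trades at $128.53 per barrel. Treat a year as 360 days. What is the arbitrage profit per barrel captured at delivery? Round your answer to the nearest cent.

$4.73 per barrel

Fair futures: F* = S·e^(carry·T), with carry = (r + u) = 0.0114 + 0.0212 = 0.0326
F* = 117.89 · e^(0.0326 × 540/360) = 117.89 · e^0.048900 = 117.89 × 1.050115 = $123.7981
Market $128.53 > fair $123.7981: forward overpriced → cash-and-carry (buy spot, short the forward).
At maturity, profit = |F_mkt − F*| = |128.53 − 123.7981| = $4.73 per barrel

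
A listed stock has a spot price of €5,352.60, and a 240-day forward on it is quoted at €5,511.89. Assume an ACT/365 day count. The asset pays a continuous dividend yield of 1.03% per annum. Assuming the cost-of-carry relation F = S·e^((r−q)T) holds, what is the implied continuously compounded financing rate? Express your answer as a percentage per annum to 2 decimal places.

From F = S·e^((r−q)T): (r − q) = ln(F/S)/T
ln(5511.89/5352.60) = ln(1.029759) = 0.029325
(r − q) = 0.029325 / (240/365) = 0.044598
r = ln(F/S)/T + q = 0.044598 + 0.0103 = 0.054898
r = 5.49%

5.49%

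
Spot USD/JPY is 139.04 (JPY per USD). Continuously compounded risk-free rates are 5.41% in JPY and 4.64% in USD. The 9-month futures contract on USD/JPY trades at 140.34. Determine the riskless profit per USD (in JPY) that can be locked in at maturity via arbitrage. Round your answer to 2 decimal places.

Fair futures: F* = S·e^(carry·T), with carry = (r_JPY − r_USD) = 0.0541 − 0.0464 = 0.0077
F* = 139.04 · e^(0.0077 × 9/12) = 139.04 · e^0.005775 = 139.04 × 1.005792 = 139.8453
Market 140.34 > fair 139.8453: forward overpriced → cash-and-carry (buy spot, short the forward).
At maturity, profit = |F_mkt − F*| = |140.34 − 139.8453| = 0.49 per USD (in JPY)

0.49 per USD (in JPY)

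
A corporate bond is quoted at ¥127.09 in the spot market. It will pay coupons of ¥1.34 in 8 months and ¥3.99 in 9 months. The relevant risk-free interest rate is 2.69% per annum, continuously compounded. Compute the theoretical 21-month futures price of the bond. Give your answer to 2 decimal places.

¥127.74

PV(coupons) I = 1.34·e^(−0.0269·8/12) + 3.99·e^(−0.0269·9/12)
I = 1.3162 + 3.9103 = 5.2265
F = (S − I)·e^(rT) = (127.09 − 5.2265) · e^(0.0269·21/12)
= 121.8635 · e^0.047075 = 121.8635 × 1.048201 = ¥127.74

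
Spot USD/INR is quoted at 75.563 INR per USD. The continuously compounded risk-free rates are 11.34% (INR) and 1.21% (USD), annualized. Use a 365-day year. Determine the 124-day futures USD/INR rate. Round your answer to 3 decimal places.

F = S·e^((r_INR − r_USD)T) = 75.563 · e^((0.1134 − 0.0121) × 124/365)
= 75.563 · e^0.034414 = 75.563 × 1.035013
F = 78.209 INR per USD

78.209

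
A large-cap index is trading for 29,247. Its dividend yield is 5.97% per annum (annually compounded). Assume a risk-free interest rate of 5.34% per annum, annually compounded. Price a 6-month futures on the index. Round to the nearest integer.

F = S · (1+r)^T / (1+q)^T
= 29247 × 1.026353 / 1.029417 = 29247 × 0.997024
F = 29,160

29,160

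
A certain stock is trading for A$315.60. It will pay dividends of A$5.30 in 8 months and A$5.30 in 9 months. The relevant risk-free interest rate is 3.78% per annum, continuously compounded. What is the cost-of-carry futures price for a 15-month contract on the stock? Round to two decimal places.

A$320.05

PV(dividends) I = 5.30·e^(−0.0378·8/12) + 5.30·e^(−0.0378·9/12)
I = 5.1681 + 5.1519 = 10.3200
F = (S − I)·e^(rT) = (315.60 − 10.3200) · e^(0.0378·15/12)
= 305.2800 · e^0.047250 = 305.2800 × 1.048384 = A$320.05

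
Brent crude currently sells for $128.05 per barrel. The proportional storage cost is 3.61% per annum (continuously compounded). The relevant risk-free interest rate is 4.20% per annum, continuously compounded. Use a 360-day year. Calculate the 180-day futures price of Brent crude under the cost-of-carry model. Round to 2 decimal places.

$133.15 per barrel

Net carry = r + u − y = 0.0420 + 0.0361 − 0.0000 = 0.0781
F = S·e^((r+u−y)T) = 128.05 · e^(0.0781 × 180/360) = 128.05 · e^0.039050
= 128.05 × 1.039822 = $133.15 per barrel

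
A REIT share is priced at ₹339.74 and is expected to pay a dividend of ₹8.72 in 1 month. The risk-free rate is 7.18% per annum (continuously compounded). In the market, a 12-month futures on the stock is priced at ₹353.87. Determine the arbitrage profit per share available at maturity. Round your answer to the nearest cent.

₹1.85 per share

PV(dividends) I = 8.72·e^(−0.0718·1/12) = 8.6680
Fair futures F* = (S − I)·e^(rT) = (339.74 − 8.6680)·e^0.071800 = 331.0720 × 1.074440 = 355.7170
Market ₹353.87 < fair 355.7170: forward underpriced → reverse cash-and-carry (short the stock, invest proceeds at r, pay the dividends, go long the forward).
Profit at T = |F_mkt − F*| = |353.87 − 355.7170| = ₹1.85 per share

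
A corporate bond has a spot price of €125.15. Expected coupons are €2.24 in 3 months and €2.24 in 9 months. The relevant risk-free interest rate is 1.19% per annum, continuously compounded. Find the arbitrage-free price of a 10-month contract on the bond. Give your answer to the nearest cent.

PV(coupons) I = 2.24·e^(−0.0119·3/12) + 2.24·e^(−0.0119·9/12)
I = 2.2333 + 2.2201 = 4.4534
F = (S − I)·e^(rT) = (125.15 − 4.4534) · e^(0.0119·10/12)
= 120.6966 · e^0.009917 = 120.6966 × 1.009966 = €121.90

€121.90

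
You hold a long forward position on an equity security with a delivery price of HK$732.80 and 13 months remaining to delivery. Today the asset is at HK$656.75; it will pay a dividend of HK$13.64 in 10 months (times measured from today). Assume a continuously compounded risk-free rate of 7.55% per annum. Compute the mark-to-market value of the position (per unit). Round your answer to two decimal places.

-HK$31.31

PV(remaining dividends) I = 13.64·e^(−0.0755·10/12) = 12.8083
Current forward F = (S − I)·e^(rT) = (656.75 − 12.8083)·e^(0.0755·13/12) = 643.9417 × 1.085230 = 698.8249
Value (long) = (F − K)·e^(−rT) = (698.8249 − 732.80) × 0.921464 = -31.3068
Value = -HK$31.31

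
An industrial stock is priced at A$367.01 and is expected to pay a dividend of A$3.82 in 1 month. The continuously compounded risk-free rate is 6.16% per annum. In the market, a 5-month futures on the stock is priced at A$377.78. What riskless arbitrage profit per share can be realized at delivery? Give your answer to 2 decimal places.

A$5.13 per share

PV(dividends) I = 3.82·e^(−0.0616·1/12) = 3.8004
Fair futures F* = (S − I)·e^(rT) = (367.01 − 3.8004)·e^0.025667 = 363.2096 × 1.025999 = 372.6527
Market A$377.78 > fair 372.6527: forward overpriced → cash-and-carry (borrow at r, buy the stock and collect the dividends, short the forward).
Profit at T = |F_mkt − F*| = |377.78 − 372.6527| = A$5.13 per share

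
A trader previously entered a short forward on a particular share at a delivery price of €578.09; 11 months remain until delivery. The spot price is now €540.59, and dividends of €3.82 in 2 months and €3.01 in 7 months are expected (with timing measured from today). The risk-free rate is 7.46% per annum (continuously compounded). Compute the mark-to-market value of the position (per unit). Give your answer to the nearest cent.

PV(remaining dividends) I = 3.82·e^(−0.0746·2/12) + 3.01·e^(−0.0746·7/12) = 6.6546
Current forward F = (S − I)·e^(rT) = (540.59 − 6.6546)·e^(0.0746·11/12) = 533.9354 × 1.070776 = 571.7252
Value (long) = (F − K)·e^(−rT) = (571.7252 − 578.09) × 0.933902 = -5.9441
Short position value = −(long value) = €5.94

€5.94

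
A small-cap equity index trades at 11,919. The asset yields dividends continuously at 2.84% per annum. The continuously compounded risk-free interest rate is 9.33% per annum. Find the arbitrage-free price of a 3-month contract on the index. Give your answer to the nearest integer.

12,114

F = S·e^((r − q)T) = 11919 · e^((0.0933 − 0.0284) × 3/12)
= 11919 · e^0.016225 = 11919 × 1.016357
F = 12,114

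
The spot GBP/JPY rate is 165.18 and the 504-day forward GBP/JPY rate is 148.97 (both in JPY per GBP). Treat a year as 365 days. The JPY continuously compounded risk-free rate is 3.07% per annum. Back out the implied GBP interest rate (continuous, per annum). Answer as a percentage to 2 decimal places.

F = S·e^((r_JPY − r_GBP)T) ⇒ r_GBP = r_JPY − ln(F/S)/T
ln(148.97/165.18) = -0.103291; /(504/365) = -0.074804
r_GBP = 0.0307 + 0.074804 = 0.105504
r_GBP = 10.55%

10.55%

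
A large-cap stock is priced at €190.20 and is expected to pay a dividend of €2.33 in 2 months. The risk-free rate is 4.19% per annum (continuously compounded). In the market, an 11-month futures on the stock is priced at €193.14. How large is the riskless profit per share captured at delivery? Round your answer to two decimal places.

€2.10 per share

PV(dividends) I = 2.33·e^(−0.0419·2/12) = 2.3138
Fair futures F* = (S − I)·e^(rT) = (190.20 − 2.3138)·e^0.038408 = 187.8862 × 1.039155 = 195.2429
Market €193.14 < fair 195.2429: forward underpriced → reverse cash-and-carry (short the stock, invest proceeds at r, pay the dividends, go long the forward).
Profit at T = |F_mkt − F*| = |193.14 − 195.2429| = €2.10 per share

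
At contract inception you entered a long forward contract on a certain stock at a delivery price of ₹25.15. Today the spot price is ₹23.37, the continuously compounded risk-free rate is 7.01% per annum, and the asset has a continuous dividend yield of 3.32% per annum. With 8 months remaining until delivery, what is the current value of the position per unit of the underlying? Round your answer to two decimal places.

Current fair forward for the remaining 8 months: F = S·e^((r − q)·T), (r − q) = 0.0701 − 0.0332 = 0.0369
F = 23.37 · e^(0.0369 × 8/12) = 23.37 × 1.024905 = 23.9520
Value of long forward = (F − K)·e^(−rT) = (23.9520 − 25.15) · e^(−0.0701·8/12)
= -1.1980 × 0.954342 = -1.14

-₹1.14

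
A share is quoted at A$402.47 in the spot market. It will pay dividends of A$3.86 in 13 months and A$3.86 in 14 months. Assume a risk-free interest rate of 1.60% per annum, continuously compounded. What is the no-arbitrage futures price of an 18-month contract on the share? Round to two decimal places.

A$404.48

PV(dividends) I = 3.86·e^(−0.0160·13/12) + 3.86·e^(−0.0160·14/12)
I = 3.7937 + 3.7886 = 7.5823
F = (S − I)·e^(rT) = (402.47 − 7.5823) · e^(0.0160·18/12)
= 394.8877 · e^0.024000 = 394.8877 × 1.024290 = A$404.48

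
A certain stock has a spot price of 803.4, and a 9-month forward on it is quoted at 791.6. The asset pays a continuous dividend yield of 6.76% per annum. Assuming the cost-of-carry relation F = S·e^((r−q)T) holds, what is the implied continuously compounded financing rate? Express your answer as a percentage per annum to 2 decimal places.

From F = S·e^((r−q)T): (r − q) = ln(F/S)/T
ln(791.6/803.4) = ln(0.985312) = -0.014797
(r − q) = -0.014797 / (9/12) = -0.019729
r = ln(F/S)/T + q = -0.019729 + 0.0676 = 0.047871
r = 4.79%

4.79%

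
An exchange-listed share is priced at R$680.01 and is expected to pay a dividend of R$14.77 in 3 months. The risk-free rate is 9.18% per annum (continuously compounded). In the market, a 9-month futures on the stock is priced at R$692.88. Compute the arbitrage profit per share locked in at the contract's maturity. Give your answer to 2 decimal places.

PV(dividends) I = 14.77·e^(−0.0918·3/12) = 14.4349
Fair futures F* = (S − I)·e^(rT) = (680.01 − 14.4349)·e^0.068850 = 665.5751 × 1.071276 = 713.0146
Market R$692.88 < fair 713.0146: forward underpriced → reverse cash-and-carry (short the stock, invest proceeds at r, pay the dividends, go long the forward).
Profit at T = |F_mkt − F*| = |692.88 − 713.0146| = R$20.13 per share

R$20.13 per share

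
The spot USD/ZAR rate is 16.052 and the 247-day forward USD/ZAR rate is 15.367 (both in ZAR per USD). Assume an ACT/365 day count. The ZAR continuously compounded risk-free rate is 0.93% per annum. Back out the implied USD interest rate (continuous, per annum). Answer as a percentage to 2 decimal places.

7.37%

F = S·e^((r_ZAR − r_USD)T) ⇒ r_USD = r_ZAR − ln(F/S)/T
ln(15.367/16.052) = -0.043611; /(247/365) = -0.064445
r_USD = 0.0093 + 0.064445 = 0.073745
r_USD = 7.37%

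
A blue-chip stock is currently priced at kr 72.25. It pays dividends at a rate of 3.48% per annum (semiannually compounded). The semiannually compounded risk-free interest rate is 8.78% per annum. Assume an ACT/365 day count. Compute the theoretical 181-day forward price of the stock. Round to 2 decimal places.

F = S · (1+r/2)^(2T) / (1+q/2)^(2T)
= 72.25 × 1.043531 / 1.017256 = 72.25 × 1.025829
F = kr 74.12

kr 74.12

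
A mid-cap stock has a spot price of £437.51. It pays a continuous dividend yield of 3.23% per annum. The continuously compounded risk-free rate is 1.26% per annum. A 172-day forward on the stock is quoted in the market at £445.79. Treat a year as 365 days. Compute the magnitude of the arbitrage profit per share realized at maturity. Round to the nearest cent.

£12.32 per share

Fair forward: F* = S·e^(carry·T), with carry = (r − q) = 0.0126 − 0.0323 = -0.0197
F* = 437.51 · e^(-0.0197 × 172/365) = 437.51 · e^-0.009283 = 437.51 × 0.990760 = £433.4674
Market £445.79 > fair £433.4674: forward overpriced → cash-and-carry (buy spot, short the forward).
At maturity, profit = |F_mkt − F*| = |445.79 − 433.4674| = £12.32 per share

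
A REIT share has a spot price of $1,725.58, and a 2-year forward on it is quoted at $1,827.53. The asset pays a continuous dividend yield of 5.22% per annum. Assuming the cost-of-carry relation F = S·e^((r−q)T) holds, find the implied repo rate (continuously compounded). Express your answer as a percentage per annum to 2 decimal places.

8.09%

From F = S·e^((r−q)T): (r − q) = ln(F/S)/T
ln(1827.53/1725.58) = ln(1.059082) = 0.057402
(r − q) = 0.057402 / (2) = 0.028701
r = ln(F/S)/T + q = 0.028701 + 0.0522 = 0.080901
r = 8.09%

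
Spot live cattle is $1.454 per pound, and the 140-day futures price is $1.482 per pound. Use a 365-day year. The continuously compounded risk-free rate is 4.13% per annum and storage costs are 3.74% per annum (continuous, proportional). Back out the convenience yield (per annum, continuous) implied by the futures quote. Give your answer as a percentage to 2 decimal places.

2.90%

F = S·e^((r+u−y)T) ⇒ (r+u−y) = ln(F/S)/T
ln(1.482/1.454) = 0.019074; /T ⇒ 0.049729
y = r + u − ln(F/S)/T = 0.0413 + 0.0374 − 0.049729 = 0.028971
y = 2.90%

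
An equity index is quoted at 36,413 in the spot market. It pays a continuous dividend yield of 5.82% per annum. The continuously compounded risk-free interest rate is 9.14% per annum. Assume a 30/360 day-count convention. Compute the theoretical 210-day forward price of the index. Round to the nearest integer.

37,125

F = S·e^((r − q)T) = 36413 · e^((0.0914 − 0.0582) × 210/360)
= 36413 · e^0.019367 = 36413 × 1.019556
F = 37,125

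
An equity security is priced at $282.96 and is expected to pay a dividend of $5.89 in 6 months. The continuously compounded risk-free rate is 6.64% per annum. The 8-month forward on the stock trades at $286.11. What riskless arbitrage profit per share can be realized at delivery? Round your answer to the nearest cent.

$3.70 per share

PV(dividends) I = 5.89·e^(−0.0664·6/12) = 5.6977
Fair forward F* = (S − I)·e^(rT) = (282.96 − 5.6977)·e^0.044267 = 277.2623 × 1.045261 = 289.8115
Market $286.11 < fair 289.8115: forward underpriced → reverse cash-and-carry (short the stock, invest proceeds at r, pay the dividends, go long the forward).
Profit at T = |F_mkt − F*| = |286.11 − 289.8115| = $3.70 per share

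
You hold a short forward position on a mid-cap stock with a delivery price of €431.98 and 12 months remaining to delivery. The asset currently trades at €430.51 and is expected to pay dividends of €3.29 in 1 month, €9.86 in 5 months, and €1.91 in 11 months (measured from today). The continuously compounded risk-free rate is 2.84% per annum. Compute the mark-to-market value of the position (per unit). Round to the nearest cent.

€4.26

PV(remaining dividends) I = 3.29·e^(−0.0284·1/12) + 9.86·e^(−0.0284·5/12) + 1.91·e^(−0.0284·11/12) = 14.8872
Current forward F = (S − I)·e^(rT) = (430.51 − 14.8872)·e^(0.0284·12/12) = 415.6228 × 1.028807 = 427.5956
Value (long) = (F − K)·e^(−rT) = (427.5956 − 431.98) × 0.971999 = -4.2616
Short position value = −(long value) = €4.26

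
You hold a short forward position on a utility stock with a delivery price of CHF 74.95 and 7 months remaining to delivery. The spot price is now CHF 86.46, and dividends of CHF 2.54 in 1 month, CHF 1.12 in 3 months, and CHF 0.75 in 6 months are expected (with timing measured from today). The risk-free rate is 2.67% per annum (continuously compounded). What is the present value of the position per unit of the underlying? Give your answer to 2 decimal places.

-CHF 8.28

PV(remaining dividends) I = 2.54·e^(−0.0267·1/12) + 1.12·e^(−0.0267·3/12) + 0.75·e^(−0.0267·6/12) = 4.3870
Current forward F = (S − I)·e^(rT) = (86.46 − 4.3870)·e^(0.0267·7/12) = 82.0730 × 1.015697 = 83.3613
Value (long) = (F − K)·e^(−rT) = (83.3613 − 74.95) × 0.984546 = 8.2813
Short position value = −(long value) = -CHF 8.28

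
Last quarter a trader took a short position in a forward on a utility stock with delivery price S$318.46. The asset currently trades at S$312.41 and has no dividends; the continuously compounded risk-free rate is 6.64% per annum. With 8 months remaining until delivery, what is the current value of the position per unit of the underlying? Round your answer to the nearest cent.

Current fair forward for the remaining 8 months: F = S·e^(r·T), r = 0.0664
F = 312.41 · e^(0.0664 × 8/12) = 312.41 × 1.045261 = 326.5500
Value of long forward = (F − K)·e^(−rT) = (326.5500 − 318.46) · e^(−0.0664·8/12)
= 8.0900 × 0.956699 = 7.74
Short position value = −(long value) = -S$7.74

-S$7.74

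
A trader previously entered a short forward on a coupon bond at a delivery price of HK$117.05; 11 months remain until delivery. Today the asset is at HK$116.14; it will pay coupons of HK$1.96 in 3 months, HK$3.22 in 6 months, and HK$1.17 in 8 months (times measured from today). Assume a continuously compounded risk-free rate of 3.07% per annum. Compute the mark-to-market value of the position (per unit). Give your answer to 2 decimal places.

PV(remaining coupons) I = 1.96·e^(−0.0307·3/12) + 3.22·e^(−0.0307·6/12) + 1.17·e^(−0.0307·8/12) = 6.2623
Current forward F = (S − I)·e^(rT) = (116.14 − 6.2623)·e^(0.0307·11/12) = 109.8777 × 1.028541 = 113.0137
Value (long) = (F − K)·e^(−rT) = (113.0137 − 117.05) × 0.972251 = -3.9243
Short position value = −(long value) = HK$3.92

HK$3.92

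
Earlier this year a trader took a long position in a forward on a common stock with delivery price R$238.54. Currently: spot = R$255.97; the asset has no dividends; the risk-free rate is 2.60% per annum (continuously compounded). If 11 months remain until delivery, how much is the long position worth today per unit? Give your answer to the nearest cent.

Current fair forward for the remaining 11 months: F = S·e^(r·T), r = 0.0260
F = 255.97 · e^(0.0260 × 11/12) = 255.97 × 1.024120 = 262.1440
Value of long forward = (F − K)·e^(−rT) = (262.1440 − 238.54) · e^(−0.0260·11/12)
= 23.6040 × 0.976448 = 23.05

R$23.05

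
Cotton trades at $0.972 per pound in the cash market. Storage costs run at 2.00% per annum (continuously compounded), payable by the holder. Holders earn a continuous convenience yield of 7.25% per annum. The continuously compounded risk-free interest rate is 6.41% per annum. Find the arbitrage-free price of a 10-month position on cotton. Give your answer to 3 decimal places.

Net carry = r + u − y = 0.0641 + 0.0200 − 0.0725 = 0.0116
F = S·e^((r+u−y)T) = 0.972 · e^(0.0116 × 10/12) = 0.972 · e^0.009667
= 0.972 × 1.009714 = $0.981 per pound

$0.981 per pound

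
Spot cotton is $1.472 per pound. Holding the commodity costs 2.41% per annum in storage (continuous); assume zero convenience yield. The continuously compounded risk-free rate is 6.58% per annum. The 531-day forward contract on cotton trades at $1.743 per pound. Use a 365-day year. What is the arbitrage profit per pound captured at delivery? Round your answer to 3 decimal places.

$0.065 per pound

Fair forward: F* = S·e^(carry·T), with carry = (r + u) = 0.0658 + 0.0241 = 0.0899
F* = 1.472 · e^(0.0899 × 531/365) = 1.472 · e^0.130786 = 1.472 × 1.139724 = $1.6777
Market $1.743 > fair $1.6777: forward overpriced → cash-and-carry (buy spot, short the forward).
At maturity, profit = |F_mkt − F*| = |1.743 − 1.6777| = $0.065 per pound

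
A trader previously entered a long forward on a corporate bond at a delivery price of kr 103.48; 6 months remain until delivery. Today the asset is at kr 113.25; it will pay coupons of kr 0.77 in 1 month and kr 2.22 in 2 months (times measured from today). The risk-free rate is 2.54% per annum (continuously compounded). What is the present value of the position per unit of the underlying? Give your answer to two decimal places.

kr 8.10

PV(remaining coupons) I = 0.77·e^(−0.0254·1/12) + 2.22·e^(−0.0254·2/12) = 2.9790
Current forward F = (S − I)·e^(rT) = (113.25 − 2.9790)·e^(0.0254·6/12) = 110.2710 × 1.012781 = 111.6804
Value (long) = (F − K)·e^(−rT) = (111.6804 − 103.48) × 0.987380 = 8.0969
Value = kr 8.10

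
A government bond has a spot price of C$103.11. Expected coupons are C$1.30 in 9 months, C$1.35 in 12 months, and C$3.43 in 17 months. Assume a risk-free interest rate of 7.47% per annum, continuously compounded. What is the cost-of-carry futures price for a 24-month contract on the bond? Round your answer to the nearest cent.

C$113.26

PV(coupons) I = 1.30·e^(−0.0747·9/12) + 1.35·e^(−0.0747·12/12) + 3.43·e^(−0.0747·17/12)
I = 1.2292 + 1.2528 + 3.0856 = 5.5676
F = (S − I)·e^(rT) = (103.11 − 5.5676) · e^(0.0747·24/12)
= 97.5424 · e^0.149400 = 97.5424 × 1.161137 = C$113.26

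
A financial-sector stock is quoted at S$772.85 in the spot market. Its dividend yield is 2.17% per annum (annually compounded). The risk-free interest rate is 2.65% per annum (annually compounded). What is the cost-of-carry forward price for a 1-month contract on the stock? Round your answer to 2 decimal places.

F = S · (1+r)^T / (1+q)^T
= 772.85 × 1.002182 / 1.001791 = 772.85 × 1.000390
F = S$773.15

S$773.15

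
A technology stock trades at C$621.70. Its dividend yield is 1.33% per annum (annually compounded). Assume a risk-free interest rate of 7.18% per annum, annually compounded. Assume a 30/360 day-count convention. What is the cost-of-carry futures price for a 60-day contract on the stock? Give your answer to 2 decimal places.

F = S · (1+r)^T / (1+q)^T
= 621.70 × 1.011624 / 1.002204 = 621.70 × 1.009399
F = C$627.54

C$627.54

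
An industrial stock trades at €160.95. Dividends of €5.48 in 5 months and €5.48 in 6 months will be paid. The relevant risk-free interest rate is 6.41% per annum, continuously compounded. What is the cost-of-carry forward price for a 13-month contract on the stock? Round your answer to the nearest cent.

PV(dividends) I = 5.48·e^(−0.0641·5/12) + 5.48·e^(−0.0641·6/12)
I = 5.3356 + 5.3072 = 10.6428
F = (S − I)·e^(rT) = (160.95 − 10.6428) · e^(0.0641·13/12)
= 150.3072 · e^0.069442 = 150.3072 × 1.071910 = €161.12

€161.12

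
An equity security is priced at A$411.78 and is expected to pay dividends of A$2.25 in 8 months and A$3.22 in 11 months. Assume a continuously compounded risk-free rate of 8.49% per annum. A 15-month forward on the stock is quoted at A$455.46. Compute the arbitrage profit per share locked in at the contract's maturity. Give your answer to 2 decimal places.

A$3.25 per share

PV(dividends) I = 2.25·e^(−0.0849·8/12) + 3.22·e^(−0.0849·11/12) = 5.1051
Fair forward F* = (S − I)·e^(rT) = (411.78 − 5.1051)·e^0.106125 = 406.6749 × 1.111961 = 452.2066
Market A$455.46 > fair 452.2066: forward overpriced → cash-and-carry (borrow at r, buy the stock and collect the dividends, short the forward).
Profit at T = |F_mkt − F*| = |455.46 − 452.2066| = A$3.25 per share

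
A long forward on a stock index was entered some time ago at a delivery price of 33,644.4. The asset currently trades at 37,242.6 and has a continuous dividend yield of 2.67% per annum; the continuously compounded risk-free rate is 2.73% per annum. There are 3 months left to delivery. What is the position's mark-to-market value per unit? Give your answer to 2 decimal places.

Current fair forward for the remaining 3 months: F = S·e^((r − q)·T), (r − q) = 0.0273 − 0.0267 = 0.0006
F = 37242.6 · e^(0.0006 × 3/12) = 37242.6 × 1.00015001 = 37248.1868
Value of long forward = (F − K)·e^(−rT) = (37248.1868 − 33644.4) · e^(−0.0273·3/12)
= 3603.7868 × 0.99319824 = 3579.27

3579.27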